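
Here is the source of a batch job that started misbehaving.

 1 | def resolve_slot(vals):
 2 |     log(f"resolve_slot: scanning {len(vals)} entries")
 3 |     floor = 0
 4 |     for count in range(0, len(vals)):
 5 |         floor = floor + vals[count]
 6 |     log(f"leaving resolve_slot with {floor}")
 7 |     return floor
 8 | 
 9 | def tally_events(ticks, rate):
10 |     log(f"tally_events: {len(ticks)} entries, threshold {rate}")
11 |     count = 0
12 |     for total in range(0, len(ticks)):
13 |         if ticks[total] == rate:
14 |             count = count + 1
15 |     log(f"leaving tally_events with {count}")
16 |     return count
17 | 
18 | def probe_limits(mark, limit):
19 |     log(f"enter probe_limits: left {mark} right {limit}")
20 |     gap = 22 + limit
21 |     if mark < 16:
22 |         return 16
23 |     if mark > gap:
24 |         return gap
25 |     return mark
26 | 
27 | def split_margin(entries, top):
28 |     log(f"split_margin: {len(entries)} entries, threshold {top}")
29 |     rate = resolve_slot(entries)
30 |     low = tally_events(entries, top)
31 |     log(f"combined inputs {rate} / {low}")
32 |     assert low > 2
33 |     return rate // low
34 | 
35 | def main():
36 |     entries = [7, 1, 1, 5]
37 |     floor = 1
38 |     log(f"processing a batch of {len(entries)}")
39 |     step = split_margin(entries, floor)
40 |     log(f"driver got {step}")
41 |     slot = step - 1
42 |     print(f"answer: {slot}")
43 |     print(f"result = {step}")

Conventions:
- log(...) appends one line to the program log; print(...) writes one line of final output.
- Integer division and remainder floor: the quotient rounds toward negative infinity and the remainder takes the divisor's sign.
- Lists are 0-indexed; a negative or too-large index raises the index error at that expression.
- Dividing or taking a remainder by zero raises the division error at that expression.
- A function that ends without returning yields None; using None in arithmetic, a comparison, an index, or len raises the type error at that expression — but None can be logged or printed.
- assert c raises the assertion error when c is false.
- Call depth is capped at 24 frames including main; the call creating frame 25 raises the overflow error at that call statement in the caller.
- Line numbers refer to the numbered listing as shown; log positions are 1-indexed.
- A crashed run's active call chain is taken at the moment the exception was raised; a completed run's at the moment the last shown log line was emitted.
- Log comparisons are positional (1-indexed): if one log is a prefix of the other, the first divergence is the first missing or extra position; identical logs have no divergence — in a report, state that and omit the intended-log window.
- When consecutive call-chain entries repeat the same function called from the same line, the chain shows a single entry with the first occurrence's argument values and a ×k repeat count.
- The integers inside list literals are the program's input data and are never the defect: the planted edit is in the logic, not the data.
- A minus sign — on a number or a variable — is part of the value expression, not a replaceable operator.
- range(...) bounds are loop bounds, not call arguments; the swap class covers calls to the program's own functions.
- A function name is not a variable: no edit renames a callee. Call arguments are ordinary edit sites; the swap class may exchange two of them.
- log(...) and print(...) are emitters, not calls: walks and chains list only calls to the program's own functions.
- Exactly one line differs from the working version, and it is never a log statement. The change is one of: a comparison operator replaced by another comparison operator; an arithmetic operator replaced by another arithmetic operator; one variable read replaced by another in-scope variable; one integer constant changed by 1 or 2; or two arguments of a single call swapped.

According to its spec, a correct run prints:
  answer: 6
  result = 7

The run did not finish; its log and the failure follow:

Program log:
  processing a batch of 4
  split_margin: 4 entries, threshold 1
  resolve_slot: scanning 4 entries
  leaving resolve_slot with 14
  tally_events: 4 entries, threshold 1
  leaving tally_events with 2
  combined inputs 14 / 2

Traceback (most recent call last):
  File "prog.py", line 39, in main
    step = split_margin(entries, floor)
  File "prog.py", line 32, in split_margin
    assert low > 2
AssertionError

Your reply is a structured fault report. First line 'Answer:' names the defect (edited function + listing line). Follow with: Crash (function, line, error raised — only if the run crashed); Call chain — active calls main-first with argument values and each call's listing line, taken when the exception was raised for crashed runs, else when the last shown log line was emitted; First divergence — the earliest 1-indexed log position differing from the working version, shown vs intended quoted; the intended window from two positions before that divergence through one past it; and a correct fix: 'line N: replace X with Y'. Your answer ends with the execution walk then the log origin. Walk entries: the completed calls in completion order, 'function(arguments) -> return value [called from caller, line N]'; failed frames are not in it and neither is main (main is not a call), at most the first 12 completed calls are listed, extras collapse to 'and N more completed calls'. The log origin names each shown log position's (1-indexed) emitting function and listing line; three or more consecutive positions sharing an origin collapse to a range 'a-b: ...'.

Answer: the defect is in split_margin at line 32.
Key fact: A complete run would log 'driver got 7' next, but this one stopped at 7 lines.
Crash: split_margin, line 32, AssertionError.
Call chain: main -> split_margin([7, 1, 1, 5], 1) (called at line 39).
First divergence: position 8; the shown log stops at 7 lines while the working version next logs 'driver got 7'.
Intended log window:
  6: leaving tally_events with 2
  7: combined inputs 14 / 2
  8: driver got 7
Execution walk:
  resolve_slot([7, 1, 1, 5]) -> 14  [called from split_margin, line 29]
  tally_events([7, 1, 1, 5], 1) -> 2  [called from split_margin, line 30]
Origin of each log line:
  1: emitted by main (line 38)
  2: emitted by split_margin (line 28)
  3: emitted by resolve_slot (line 2)
  4: emitted by resolve_slot (line 6)
  5: emitted by tally_events (line 10)
  6: emitted by tally_events (line 15)
  7: emitted by split_margin (line 31)
A correct fix: line 32: replace `2` with `0`.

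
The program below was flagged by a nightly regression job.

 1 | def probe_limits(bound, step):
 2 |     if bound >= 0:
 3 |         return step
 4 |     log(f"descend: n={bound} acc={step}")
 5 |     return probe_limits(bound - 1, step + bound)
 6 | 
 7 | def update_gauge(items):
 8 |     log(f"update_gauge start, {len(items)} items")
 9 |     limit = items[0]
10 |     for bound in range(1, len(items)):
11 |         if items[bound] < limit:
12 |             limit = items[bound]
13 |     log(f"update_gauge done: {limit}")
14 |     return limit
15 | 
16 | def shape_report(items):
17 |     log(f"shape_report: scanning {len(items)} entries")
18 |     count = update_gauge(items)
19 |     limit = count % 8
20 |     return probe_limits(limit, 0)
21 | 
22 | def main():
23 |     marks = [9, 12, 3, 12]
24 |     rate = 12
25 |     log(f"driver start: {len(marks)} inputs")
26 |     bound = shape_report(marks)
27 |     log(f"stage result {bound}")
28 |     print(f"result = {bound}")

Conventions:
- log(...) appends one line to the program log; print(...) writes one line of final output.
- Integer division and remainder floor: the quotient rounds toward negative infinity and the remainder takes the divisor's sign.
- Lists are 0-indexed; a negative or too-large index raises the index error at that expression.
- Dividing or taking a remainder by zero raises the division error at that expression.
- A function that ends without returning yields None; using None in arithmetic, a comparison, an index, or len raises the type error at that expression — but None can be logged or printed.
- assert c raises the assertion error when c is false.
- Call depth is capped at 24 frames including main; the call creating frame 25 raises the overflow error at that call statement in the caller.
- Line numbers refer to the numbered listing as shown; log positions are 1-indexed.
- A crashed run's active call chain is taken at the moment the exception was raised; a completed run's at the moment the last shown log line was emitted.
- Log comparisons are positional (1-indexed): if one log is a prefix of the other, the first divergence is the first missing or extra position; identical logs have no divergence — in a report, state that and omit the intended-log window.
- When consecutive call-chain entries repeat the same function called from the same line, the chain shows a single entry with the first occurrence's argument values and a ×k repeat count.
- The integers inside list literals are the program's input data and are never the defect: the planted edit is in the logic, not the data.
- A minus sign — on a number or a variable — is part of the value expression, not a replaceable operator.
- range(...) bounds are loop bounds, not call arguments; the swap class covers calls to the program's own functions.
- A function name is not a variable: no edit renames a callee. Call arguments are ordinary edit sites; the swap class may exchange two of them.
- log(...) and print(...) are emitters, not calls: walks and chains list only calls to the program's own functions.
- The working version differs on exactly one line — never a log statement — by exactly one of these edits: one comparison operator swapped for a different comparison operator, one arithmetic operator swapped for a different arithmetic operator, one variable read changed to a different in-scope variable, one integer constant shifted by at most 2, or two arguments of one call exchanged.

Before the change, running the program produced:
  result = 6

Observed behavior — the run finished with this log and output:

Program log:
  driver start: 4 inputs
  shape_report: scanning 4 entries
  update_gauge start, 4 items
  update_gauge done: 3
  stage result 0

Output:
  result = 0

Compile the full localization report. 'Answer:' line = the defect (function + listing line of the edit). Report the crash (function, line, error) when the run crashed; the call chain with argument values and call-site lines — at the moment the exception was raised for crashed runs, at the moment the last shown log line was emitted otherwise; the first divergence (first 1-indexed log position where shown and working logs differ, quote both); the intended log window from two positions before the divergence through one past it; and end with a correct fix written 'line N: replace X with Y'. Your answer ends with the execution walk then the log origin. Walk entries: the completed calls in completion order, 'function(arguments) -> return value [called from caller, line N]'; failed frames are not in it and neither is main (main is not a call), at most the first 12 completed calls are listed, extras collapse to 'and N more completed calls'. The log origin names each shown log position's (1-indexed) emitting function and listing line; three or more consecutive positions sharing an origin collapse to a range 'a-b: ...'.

Answer: the defect is in probe_limits at line 2.
Key observation: Everything matches until log position 5, which reads 'stage result 0' in place of 'descend: n=3 acc=0'.
Call chain: main.
First divergence: position 5 — the shown line 'stage result 0' should read 'descend: n=3 acc=0'.
Intended log window:
  3: update_gauge start, 4 items
  4: update_gauge done: 3
  5: descend: n=3 acc=0
  6: descend: n=2 acc=3
Execution walk:
  update_gauge([9, 12, 3, 12]) -> 3  [called from shape_report, line 18]
  probe_limits(3, 0) -> 0  [called from shape_report, line 20]
  shape_report([9, 12, 3, 12]) -> 0  [called from main, line 26]
Log origins:
  1: from main, line 25
  2: from shape_report, line 17
  3: from update_gauge, line 8
  4: from update_gauge, line 13
  5: from main, line 27
A correct fix: line 2: replace `>=` with `<=`.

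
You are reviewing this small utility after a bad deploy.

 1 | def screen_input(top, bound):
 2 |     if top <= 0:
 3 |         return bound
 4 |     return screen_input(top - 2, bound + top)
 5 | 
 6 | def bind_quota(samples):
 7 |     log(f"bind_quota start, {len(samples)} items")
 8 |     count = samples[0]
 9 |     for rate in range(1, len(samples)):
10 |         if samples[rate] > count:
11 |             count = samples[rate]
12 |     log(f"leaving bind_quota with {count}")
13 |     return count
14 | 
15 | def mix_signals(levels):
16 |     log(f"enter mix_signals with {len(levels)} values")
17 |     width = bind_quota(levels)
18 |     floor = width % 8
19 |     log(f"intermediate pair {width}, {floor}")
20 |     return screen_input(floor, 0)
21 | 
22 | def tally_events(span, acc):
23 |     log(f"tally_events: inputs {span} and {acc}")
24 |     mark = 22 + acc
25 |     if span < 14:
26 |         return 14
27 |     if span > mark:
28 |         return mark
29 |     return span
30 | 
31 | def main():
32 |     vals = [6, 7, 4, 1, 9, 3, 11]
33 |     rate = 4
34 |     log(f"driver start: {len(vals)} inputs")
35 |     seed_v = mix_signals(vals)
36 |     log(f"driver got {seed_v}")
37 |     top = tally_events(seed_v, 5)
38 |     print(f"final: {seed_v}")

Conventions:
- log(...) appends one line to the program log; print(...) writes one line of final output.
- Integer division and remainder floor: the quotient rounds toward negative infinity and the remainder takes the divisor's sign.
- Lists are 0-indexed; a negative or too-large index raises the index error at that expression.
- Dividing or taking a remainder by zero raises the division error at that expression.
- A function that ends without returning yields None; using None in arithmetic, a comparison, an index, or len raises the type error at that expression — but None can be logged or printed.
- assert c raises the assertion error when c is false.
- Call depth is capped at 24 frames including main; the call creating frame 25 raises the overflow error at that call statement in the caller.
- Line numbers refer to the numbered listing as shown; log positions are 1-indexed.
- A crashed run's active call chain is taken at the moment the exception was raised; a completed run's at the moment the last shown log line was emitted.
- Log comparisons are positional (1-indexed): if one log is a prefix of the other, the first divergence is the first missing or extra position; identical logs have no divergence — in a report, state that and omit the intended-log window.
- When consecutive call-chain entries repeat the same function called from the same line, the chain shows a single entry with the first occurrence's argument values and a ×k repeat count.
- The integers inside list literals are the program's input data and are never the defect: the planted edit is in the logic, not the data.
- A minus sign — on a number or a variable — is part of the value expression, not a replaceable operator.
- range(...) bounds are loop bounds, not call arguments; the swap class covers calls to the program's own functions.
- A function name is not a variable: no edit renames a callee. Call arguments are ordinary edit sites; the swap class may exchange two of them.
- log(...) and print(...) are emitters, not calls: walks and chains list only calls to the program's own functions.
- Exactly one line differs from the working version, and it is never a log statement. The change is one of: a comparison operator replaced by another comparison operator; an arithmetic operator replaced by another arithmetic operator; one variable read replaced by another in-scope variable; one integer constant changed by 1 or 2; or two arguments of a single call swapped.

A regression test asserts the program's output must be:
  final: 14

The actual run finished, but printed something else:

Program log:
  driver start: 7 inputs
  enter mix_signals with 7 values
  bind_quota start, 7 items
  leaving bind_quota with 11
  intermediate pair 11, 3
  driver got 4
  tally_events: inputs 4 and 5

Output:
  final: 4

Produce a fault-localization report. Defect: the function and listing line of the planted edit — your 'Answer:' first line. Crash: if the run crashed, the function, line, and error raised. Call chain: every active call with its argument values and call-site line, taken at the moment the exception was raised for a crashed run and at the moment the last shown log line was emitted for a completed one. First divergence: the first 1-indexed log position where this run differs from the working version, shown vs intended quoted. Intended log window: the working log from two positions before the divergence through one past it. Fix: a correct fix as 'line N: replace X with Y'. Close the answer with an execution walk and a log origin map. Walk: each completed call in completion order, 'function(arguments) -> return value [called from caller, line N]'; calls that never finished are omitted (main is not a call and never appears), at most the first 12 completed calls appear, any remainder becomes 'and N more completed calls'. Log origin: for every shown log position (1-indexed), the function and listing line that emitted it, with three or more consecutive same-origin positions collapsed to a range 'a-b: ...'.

Answer: the defect is in main at line 38.
Key observation: Nothing in the log betrays the bug — only the output does.
Call chain: main -> tally_events(4, 5) (called at line 37).
First divergence: none; the two logs match at every position.
Execution walk:
  bind_quota([6, 7, 4, 1, 9, 3, 11]) -> 11  [called from mix_signals, line 17]
  screen_input(-1, 4) -> 4  [called from screen_input, line 4]
  screen_input(1, 3) -> 4  [called from screen_input, line 4]
  screen_input(3, 0) -> 4  [called from mix_signals, line 20]
  mix_signals([6, 7, 4, 1, 9, 3, 11]) -> 4  [called from main, line 35]
  tally_events(4, 5) -> 14  [called from main, line 37]
Origin of each log line:
  1 — main, line 34
  2 — mix_signals, line 16
  3 — bind_quota, line 7
  4 — bind_quota, line 12
  5 — mix_signals, line 19
  6 — main, line 36
  7 — tally_events, line 23
A correct fix: line 38: replace `seed_v` with `top`.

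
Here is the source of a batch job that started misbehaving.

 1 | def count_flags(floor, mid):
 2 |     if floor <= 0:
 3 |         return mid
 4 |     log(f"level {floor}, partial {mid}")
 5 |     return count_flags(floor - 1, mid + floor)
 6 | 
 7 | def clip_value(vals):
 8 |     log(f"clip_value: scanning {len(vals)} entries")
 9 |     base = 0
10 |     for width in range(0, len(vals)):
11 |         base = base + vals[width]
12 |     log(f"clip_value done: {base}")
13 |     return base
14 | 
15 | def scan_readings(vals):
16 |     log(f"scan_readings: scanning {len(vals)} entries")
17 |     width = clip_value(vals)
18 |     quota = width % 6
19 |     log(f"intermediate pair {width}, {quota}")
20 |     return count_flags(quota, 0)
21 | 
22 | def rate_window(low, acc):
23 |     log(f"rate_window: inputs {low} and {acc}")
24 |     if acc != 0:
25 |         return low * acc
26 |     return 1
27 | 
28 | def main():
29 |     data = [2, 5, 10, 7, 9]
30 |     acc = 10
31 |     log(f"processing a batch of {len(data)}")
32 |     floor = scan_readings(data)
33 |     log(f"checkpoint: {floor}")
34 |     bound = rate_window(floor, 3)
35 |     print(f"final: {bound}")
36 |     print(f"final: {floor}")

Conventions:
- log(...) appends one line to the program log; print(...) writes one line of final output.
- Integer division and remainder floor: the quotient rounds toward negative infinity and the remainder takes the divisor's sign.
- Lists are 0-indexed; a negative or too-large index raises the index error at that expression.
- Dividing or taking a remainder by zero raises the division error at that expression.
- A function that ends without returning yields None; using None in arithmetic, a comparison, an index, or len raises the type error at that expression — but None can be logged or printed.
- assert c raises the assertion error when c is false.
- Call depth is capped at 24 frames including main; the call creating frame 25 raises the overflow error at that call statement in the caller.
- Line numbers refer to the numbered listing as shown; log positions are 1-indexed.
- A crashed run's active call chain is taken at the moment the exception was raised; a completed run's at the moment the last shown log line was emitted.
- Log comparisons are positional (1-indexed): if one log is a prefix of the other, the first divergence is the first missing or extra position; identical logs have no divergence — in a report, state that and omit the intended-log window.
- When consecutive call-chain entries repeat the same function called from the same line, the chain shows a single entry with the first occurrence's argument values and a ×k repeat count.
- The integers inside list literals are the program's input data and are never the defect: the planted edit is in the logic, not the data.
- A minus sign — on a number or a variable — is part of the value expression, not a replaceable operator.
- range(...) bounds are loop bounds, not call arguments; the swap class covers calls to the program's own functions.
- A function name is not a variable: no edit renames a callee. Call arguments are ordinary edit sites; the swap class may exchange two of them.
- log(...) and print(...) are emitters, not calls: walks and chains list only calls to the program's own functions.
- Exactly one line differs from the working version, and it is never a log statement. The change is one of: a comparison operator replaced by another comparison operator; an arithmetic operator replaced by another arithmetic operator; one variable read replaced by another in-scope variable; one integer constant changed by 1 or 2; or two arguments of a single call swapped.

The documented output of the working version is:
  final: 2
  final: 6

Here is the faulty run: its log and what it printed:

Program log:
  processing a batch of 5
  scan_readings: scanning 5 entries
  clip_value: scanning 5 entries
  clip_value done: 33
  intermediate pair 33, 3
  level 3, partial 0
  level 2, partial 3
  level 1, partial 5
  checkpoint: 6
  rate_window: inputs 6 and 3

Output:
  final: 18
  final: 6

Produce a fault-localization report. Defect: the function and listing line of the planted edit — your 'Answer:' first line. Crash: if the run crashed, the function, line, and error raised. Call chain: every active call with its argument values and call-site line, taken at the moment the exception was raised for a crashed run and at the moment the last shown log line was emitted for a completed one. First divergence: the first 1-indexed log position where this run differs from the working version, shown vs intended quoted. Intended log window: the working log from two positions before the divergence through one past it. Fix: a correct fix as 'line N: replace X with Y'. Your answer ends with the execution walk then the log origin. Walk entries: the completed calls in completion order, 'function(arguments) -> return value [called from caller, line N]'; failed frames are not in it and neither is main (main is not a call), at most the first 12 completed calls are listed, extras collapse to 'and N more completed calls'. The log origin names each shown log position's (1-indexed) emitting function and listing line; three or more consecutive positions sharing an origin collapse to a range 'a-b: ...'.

Answer: the defect is in rate_window at line 25.
Core observation: Every logged value matches the working version; the printed result is what differs.
Call chain: main -> rate_window(6, 3) (called at line 34).
First divergence: none — the logs agree in full.
Execution walk:
  clip_value([2, 5, 10, 7, 9]) -> 33  [called from scan_readings, line 17]
  count_flags(0, 6) -> 6  [called from count_flags, line 5]
  count_flags(1, 5) -> 6  [called from count_flags, line 5]
  count_flags(2, 3) -> 6  [called from count_flags, line 5]
  count_flags(3, 0) -> 6  [called from scan_readings, line 20]
  scan_readings([2, 5, 10, 7, 9]) -> 6  [called from main, line 32]
  rate_window(6, 3) -> 18  [called from main, line 34]
Log line origins:
  1 — main, line 31
  2 — scan_readings, line 16
  3 — clip_value, line 8
  4 — clip_value, line 12
  5 — scan_readings, line 19
  6-8 — count_flags, line 4
  9 — main, line 33
  10 — rate_window, line 23
A correct fix: line 25: replace `*` with `//`.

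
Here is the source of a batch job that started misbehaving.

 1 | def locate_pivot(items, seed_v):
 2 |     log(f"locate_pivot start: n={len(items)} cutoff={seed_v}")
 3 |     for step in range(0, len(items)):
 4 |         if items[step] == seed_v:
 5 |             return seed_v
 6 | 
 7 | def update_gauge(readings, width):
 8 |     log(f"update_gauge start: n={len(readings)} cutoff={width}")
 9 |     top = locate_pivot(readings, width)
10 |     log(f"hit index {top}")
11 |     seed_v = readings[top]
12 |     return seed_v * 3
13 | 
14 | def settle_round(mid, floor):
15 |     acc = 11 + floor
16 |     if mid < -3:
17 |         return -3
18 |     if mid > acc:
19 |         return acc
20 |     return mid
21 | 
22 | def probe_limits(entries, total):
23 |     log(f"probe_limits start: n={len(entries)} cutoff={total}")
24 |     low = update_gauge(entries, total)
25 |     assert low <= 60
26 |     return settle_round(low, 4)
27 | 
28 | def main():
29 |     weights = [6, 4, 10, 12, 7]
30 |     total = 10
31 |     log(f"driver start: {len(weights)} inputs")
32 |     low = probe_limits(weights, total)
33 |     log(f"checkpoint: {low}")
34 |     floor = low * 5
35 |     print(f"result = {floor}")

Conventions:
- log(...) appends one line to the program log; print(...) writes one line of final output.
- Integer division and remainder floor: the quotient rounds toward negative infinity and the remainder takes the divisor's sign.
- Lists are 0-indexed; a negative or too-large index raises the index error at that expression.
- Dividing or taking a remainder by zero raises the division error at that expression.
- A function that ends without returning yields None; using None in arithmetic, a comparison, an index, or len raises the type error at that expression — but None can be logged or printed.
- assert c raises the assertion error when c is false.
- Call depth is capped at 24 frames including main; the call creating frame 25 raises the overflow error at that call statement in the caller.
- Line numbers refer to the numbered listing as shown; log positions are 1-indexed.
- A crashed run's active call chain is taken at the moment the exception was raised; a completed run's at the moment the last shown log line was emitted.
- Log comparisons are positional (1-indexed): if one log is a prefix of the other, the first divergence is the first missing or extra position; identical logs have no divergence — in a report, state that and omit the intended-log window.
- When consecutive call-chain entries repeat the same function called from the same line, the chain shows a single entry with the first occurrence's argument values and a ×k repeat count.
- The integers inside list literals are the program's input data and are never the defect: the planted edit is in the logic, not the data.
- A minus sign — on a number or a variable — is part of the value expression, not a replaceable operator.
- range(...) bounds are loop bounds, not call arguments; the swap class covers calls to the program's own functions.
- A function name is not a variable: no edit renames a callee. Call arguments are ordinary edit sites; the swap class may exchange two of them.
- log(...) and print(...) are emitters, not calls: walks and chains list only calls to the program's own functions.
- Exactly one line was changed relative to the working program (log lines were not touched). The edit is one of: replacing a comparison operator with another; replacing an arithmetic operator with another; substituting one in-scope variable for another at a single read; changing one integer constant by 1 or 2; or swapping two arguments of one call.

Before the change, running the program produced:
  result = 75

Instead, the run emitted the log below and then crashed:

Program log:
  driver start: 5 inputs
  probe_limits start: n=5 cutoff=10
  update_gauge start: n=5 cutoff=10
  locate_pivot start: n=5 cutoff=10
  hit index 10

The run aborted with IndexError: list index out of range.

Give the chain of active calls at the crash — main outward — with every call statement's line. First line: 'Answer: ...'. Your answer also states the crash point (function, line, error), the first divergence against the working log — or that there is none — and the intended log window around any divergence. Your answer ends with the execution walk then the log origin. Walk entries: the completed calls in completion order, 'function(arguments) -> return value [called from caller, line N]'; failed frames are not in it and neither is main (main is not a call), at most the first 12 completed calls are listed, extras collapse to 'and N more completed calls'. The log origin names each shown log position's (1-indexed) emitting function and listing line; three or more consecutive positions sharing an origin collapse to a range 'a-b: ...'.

Answer: main -> probe_limits (called at line 32) -> update_gauge (called at line 24).
Core observation: The log first diverges at position 5: the faulty run prints 'hit index 10' where the working version prints 'hit index 2'.
Crash: update_gauge, line 11, IndexError.
First divergence: position 5 — the shown line 'hit index 10' should read 'hit index 2'.
Intended log window:
  3: update_gauge start: n=5 cutoff=10
  4: locate_pivot start: n=5 cutoff=10
  5: hit index 2
  6: checkpoint: 15
Execution walk:
  locate_pivot([6, 4, 10, 12, 7], 10) -> 10  [called from update_gauge, line 9]
Origin of each log line:
  1 — main, line 31
  2 — probe_limits, line 23
  3 — update_gauge, line 8
  4 — locate_pivot, line 2
  5 — update_gauge, line 10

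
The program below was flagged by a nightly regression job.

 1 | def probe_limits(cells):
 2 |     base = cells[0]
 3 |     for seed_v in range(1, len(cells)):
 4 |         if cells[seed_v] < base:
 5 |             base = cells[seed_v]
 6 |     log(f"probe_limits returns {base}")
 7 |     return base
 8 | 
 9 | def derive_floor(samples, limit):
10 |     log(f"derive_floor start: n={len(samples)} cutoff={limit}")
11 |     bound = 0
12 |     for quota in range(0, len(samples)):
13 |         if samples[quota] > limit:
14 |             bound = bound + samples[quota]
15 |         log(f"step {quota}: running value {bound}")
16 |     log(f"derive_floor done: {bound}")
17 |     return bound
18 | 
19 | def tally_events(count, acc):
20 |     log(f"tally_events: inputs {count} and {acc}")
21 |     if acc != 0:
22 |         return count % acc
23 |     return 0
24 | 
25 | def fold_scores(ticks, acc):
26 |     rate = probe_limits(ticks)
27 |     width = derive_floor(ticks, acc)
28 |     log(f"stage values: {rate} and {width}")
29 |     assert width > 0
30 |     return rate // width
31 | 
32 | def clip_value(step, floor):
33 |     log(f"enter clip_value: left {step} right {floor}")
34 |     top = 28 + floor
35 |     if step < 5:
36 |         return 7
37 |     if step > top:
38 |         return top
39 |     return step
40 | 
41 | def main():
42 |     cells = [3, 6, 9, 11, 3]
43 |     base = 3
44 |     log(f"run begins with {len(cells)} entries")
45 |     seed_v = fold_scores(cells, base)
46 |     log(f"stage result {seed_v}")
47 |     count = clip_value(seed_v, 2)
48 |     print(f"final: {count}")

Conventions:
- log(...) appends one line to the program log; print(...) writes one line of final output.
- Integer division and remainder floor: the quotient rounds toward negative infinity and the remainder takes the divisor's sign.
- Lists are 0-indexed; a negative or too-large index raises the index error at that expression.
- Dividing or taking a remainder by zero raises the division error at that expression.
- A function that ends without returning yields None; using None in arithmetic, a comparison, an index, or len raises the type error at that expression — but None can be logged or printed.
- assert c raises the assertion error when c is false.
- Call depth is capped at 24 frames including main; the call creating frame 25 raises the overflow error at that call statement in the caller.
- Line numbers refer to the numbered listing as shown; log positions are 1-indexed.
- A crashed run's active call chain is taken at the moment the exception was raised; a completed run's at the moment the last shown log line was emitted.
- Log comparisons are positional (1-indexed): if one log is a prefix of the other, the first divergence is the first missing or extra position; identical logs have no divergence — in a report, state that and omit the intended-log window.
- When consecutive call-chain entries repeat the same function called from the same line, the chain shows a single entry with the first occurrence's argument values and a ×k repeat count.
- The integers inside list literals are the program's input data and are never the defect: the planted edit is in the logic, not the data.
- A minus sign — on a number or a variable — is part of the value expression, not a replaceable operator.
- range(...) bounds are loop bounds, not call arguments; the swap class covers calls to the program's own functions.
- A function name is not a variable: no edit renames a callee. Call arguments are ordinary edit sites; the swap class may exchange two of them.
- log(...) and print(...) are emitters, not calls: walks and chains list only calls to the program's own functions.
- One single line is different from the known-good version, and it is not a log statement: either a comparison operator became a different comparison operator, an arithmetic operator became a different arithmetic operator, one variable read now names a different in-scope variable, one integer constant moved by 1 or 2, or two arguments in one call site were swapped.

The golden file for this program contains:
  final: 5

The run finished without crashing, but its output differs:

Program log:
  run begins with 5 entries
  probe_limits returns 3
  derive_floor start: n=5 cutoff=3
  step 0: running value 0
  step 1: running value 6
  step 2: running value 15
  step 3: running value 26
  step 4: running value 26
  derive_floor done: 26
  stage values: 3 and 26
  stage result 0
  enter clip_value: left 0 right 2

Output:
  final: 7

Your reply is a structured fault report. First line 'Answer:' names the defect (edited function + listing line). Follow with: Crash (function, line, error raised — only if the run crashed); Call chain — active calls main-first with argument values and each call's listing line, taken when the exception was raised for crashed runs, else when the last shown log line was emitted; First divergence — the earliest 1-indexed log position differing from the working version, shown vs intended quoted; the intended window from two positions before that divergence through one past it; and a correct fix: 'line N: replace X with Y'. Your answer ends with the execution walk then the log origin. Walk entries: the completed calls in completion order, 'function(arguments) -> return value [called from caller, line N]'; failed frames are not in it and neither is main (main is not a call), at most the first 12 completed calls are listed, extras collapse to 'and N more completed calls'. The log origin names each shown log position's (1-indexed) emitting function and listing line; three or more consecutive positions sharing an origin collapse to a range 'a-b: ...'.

Answer: the defect is in clip_value at line 36.
The tell: The two runs log identically and part ways only at the printed values.
Call chain: main -> clip_value(0, 2) (called at line 47).
First divergence: none — the logs agree in full.
Execution walk:
  probe_limits([3, 6, 9, 11, 3]) -> 3  [called from fold_scores, line 26]
  derive_floor([3, 6, 9, 11, 3], 3) -> 26  [called from fold_scores, line 27]
  fold_scores([3, 6, 9, 11, 3], 3) -> 0  [called from main, line 45]
  clip_value(0, 2) -> 7  [called from main, line 47]
Log origins:
  1: emitted by main (line 44)
  2: emitted by probe_limits (line 6)
  3: emitted by derive_floor (line 10)
  4-8: emitted by derive_floor (line 15)
  9: emitted by derive_floor (line 16)
  10: emitted by fold_scores (line 28)
  11: emitted by main (line 46)
  12: emitted by clip_value (line 33)
A correct fix: line 36: replace `7` with `5`.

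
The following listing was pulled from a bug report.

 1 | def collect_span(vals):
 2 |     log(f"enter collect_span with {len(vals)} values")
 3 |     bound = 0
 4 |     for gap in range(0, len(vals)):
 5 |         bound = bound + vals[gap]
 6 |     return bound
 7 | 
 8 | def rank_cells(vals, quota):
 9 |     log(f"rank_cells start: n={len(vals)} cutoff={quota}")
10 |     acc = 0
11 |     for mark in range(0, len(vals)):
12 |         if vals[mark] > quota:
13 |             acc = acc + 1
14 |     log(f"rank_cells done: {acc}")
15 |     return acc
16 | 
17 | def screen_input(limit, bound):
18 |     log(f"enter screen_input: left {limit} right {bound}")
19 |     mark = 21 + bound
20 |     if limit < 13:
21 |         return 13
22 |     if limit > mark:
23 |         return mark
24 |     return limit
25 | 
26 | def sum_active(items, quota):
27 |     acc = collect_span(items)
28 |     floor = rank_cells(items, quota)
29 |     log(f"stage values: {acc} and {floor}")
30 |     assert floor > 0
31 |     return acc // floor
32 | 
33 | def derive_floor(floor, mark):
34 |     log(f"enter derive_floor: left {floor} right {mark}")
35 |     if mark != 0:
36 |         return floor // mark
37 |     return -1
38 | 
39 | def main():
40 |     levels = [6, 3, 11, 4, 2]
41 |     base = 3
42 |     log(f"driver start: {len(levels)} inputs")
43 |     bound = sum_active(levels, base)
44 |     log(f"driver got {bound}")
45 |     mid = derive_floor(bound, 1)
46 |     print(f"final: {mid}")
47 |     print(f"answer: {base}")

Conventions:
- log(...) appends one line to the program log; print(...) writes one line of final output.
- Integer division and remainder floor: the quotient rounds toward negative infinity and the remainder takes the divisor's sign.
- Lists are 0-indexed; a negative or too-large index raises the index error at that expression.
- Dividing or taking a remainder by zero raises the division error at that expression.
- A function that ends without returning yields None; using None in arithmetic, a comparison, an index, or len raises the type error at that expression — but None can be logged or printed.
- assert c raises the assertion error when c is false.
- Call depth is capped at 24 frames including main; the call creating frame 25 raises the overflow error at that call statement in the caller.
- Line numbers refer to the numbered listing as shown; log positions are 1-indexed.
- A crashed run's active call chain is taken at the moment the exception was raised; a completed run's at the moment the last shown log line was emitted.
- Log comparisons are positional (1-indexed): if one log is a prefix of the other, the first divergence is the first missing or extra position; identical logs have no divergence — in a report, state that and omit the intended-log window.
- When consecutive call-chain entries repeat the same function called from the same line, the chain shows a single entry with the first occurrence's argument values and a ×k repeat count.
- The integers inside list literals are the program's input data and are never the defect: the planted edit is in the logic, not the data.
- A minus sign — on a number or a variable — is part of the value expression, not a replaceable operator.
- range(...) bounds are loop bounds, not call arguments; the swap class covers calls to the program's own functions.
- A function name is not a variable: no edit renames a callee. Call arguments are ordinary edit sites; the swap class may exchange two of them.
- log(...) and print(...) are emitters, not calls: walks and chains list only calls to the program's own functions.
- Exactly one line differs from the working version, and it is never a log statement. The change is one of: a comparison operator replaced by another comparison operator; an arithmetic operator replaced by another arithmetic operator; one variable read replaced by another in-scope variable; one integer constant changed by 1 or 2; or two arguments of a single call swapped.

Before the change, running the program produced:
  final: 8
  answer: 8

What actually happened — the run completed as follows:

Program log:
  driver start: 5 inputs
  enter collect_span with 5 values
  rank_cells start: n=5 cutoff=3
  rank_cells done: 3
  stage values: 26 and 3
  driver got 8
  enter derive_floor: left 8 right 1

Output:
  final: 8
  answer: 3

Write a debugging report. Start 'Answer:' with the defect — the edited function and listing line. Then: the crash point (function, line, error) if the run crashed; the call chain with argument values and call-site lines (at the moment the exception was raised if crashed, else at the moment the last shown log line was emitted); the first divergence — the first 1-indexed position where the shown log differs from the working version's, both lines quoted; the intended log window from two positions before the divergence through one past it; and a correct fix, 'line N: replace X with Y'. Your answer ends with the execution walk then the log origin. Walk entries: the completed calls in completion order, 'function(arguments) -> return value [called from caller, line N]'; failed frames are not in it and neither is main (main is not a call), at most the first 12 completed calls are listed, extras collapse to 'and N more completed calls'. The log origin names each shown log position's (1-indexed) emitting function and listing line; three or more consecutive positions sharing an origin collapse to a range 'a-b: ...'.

Answer: the defect is in main at line 47.
Core observation: No log line changed; the fault shows up purely in the output.
Call chain: main -> derive_floor(8, 1) (called at line 45).
First divergence: none; the two logs match at every position.
Execution walk:
  collect_span([6, 3, 11, 4, 2]) -> 26  [called from sum_active, line 27]
  rank_cells([6, 3, 11, 4, 2], 3) -> 3  [called from sum_active, line 28]
  sum_active([6, 3, 11, 4, 2], 3) -> 8  [called from main, line 43]
  derive_floor(8, 1) -> 8  [called from main, line 45]
Log origin:
  1: logged in main at line 42
  2: logged in collect_span at line 2
  3: logged in rank_cells at line 9
  4: logged in rank_cells at line 14
  5: logged in sum_active at line 29
  6: logged in main at line 44
  7: logged in derive_floor at line 34
A correct fix: line 47: replace `base` with `bound`.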